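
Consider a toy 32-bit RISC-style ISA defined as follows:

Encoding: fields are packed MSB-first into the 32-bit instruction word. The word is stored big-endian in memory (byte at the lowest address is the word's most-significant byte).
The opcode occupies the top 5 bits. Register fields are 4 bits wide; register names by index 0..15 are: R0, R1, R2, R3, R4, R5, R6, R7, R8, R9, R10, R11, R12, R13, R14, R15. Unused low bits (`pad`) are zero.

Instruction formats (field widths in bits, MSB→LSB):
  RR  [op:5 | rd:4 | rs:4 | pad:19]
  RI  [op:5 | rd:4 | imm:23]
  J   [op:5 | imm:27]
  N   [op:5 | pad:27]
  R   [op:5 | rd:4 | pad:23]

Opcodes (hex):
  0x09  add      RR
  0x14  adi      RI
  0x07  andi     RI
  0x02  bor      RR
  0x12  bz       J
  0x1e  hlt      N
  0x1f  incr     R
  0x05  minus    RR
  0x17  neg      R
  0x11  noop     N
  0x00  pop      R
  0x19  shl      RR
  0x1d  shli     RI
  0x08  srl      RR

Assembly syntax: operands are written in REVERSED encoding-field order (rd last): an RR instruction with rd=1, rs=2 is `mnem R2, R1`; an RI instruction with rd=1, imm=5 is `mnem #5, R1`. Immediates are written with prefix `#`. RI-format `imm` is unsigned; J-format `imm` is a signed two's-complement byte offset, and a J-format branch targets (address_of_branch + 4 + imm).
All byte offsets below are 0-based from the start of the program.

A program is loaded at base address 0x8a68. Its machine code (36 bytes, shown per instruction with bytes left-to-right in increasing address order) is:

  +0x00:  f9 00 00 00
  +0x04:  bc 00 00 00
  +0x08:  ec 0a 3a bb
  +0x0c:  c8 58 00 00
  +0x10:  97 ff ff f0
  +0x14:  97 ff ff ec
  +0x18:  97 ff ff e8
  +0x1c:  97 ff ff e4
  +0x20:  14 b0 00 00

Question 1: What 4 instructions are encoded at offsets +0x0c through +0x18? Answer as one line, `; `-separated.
shl R11, R0; bz #-16; bz #-20; bz #-24

@+0c  big-endian(c8 58 00 00) = 0xc8580000
  opcode bits[31:27]=0x19: shl/RR
  rd@[26:23]=0x0 ⇒ R0
  rs@[22:19]=0xb ⇒ R11
@+10  big-endian(97 ff ff f0) = 0x97fffff0
  opcode bits[31:27]=0x12: bz/J
  imm@[26:0]=0x7fffff0 (s27→-16) ⇒ #-16
@+14  big-endian(97 ff ff ec) = 0x97ffffec
  opcode bits[31:27]=0x12: bz/J
  imm@[26:0]=0x7ffffec (s27→-20) ⇒ #-20
@+18  big-endian(97 ff ff e8) = 0x97ffffe8
  opcode bits[31:27]=0x12: bz/J
  imm@[26:0]=0x7ffffe8 (s27→-24) ⇒ #-24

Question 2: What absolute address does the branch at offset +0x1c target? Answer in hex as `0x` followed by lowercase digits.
0x8a6c

[1c] 97 ff ff e4 → 0x97ffffe4
  top 5b → 0x12 → bz [J]
  imm: (w>>0)&0x7ffffff=0x7ffffe4 (s27→-28) → #-28
  target = base 0x8a68 + off 0x1c + 4 + imm -28 = 0x8a6c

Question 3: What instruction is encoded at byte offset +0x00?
+0x00: f9 00 00 00 ⇒ word 0xf9000000 (big)
  top 5b → 0x1f → incr [R]
  rd@[26:23]=0x2 ⇒ R2

incr R2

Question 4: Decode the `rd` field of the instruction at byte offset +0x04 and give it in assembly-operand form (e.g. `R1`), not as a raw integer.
R8

+0x04: bc 00 00 00 ⇒ word 0xbc000000 (big)
  opcode bits[31:27]=0x17: neg/R
  [26:23] rd=8 = R8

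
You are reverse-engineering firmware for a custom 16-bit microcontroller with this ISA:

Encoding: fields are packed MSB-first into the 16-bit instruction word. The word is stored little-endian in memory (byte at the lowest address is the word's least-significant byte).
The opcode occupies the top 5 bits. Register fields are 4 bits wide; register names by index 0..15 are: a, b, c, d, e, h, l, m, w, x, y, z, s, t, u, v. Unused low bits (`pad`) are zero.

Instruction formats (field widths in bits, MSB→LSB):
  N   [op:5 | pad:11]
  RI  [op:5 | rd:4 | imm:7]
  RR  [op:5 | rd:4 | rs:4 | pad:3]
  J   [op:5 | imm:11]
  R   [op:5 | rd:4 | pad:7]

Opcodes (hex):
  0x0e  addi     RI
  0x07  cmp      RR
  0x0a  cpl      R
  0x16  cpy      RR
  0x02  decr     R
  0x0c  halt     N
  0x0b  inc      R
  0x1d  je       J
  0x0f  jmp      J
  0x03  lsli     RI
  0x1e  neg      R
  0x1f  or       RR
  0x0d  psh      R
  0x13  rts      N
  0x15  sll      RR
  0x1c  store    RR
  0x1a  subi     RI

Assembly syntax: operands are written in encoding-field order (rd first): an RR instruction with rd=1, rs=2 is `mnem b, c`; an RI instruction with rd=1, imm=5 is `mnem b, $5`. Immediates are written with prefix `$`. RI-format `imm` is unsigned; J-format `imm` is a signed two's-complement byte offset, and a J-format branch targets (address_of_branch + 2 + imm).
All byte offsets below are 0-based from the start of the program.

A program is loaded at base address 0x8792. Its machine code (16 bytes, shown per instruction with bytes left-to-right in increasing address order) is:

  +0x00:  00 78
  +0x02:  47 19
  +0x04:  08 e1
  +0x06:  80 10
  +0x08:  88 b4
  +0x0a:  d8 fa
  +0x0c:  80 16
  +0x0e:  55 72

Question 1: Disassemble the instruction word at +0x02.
@+02  little-endian(47 19) = 0x1947
  top 5b → 0x3 → lsli [RI]
  [10:7] rd=2 = c
  [6:0] imm=71 = $71

lsli c, $71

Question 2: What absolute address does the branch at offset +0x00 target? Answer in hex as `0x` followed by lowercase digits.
@+00  little-endian(00 78) = 0x7800
  opcode bits[15:11]=0xf: jmp/J
  [10:0] imm=0 = $0
  target = base 0x8792 + off 0x00 + 2 + imm 0 = 0x8794

0x8794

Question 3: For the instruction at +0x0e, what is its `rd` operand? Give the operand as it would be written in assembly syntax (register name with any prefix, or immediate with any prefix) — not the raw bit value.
e

@+0e  little-endian(55 72) = 0x7255
  op=0x7255>>11=0xe ⇒ addi (RI)
  rd@[10:7]=0x4 ⇒ e
  imm@[6:0]=0x55 ⇒ $85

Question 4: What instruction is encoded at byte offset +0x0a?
@+0a  little-endian(d8 fa) = 0xfad8
  top 5b → 0x1f → or [RR]
  rd@[10:7]=0x5 ⇒ h
  rs@[6:3]=0xb ⇒ z

or h, z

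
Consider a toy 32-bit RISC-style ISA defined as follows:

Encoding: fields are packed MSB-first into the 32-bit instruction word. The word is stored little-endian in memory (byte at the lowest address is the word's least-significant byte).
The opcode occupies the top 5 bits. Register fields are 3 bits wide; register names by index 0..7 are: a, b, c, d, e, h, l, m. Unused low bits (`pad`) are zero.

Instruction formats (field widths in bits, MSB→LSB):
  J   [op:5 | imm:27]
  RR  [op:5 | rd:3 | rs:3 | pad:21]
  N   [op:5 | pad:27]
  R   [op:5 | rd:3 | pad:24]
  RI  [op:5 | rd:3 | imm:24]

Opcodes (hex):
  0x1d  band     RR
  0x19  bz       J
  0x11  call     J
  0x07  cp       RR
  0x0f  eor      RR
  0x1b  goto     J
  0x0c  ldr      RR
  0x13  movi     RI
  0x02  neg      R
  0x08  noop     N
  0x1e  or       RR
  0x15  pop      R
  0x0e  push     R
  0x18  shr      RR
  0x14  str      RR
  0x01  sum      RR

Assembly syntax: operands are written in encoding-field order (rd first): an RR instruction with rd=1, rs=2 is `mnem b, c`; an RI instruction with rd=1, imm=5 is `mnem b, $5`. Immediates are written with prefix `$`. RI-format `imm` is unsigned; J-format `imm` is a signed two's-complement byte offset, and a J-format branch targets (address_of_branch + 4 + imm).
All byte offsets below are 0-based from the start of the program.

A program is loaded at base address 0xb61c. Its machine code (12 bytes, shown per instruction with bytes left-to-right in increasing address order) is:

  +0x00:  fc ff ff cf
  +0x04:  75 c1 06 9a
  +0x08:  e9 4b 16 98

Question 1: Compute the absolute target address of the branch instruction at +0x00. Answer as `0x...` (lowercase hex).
+0x00: fc ff ff cf ⇒ word 0xcffffffc (little)
  top 5b → 0x19 → bz [J]
  imm: (w>>0)&0x7ffffff=0x7fffffc (s27→-4) → $-4
  target = base 0xb61c + off 0x00 + 4 + imm -4 = 0xb61c

0xb61c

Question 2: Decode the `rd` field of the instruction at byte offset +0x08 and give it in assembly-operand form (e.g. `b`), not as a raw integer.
@+08  little-endian(e9 4b 16 98) = 0x98164be9
  op=0x98164be9>>27=0x13 ⇒ movi (RI)
  rd@[26:24]=0x0 ⇒ a
  imm@[23:0]=0x164be9 ⇒ $1461225

a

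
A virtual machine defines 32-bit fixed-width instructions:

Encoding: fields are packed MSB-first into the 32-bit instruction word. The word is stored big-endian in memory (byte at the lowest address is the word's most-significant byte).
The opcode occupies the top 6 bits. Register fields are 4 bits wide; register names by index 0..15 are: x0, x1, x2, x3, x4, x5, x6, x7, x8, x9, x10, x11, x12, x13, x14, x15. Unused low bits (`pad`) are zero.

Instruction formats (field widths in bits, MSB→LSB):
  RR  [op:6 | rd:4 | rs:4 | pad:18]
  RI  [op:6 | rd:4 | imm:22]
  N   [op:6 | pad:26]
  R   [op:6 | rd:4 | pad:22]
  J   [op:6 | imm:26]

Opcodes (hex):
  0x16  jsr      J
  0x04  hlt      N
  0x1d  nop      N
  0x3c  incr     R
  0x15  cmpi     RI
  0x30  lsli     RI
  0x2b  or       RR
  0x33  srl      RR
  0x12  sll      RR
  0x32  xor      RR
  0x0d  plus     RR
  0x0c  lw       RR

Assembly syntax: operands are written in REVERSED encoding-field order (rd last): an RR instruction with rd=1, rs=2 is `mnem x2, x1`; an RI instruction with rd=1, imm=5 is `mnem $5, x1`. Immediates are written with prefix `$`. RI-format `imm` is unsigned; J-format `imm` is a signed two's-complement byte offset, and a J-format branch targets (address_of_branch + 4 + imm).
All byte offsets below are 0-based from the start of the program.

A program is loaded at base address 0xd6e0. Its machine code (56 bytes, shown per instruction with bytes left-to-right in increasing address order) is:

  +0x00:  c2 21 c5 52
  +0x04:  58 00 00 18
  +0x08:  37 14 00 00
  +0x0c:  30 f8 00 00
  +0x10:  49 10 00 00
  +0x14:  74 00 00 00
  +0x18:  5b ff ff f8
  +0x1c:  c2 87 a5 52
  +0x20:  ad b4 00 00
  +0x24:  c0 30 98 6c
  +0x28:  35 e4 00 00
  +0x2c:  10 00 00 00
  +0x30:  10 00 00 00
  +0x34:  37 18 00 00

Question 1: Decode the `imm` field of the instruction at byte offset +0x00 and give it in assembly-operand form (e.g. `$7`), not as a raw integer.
[00] c2 21 c5 52 → 0xc221c552
  opcode bits[31:26]=0x30: lsli/RI
  rd@[25:22]=0x8 ⇒ x8
  imm@[21:0]=0x21c552 ⇒ $2213202

$2213202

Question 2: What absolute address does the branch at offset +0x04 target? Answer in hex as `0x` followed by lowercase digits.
0xd700

off 0x04: read 58 00 00 18 as big → 0x58000018
  top 6b → 0x16 → jsr [J]
  [25:0] imm=24 = $24
  target = base 0xd6e0 + off 0x04 + 4 + imm 24 = 0xd700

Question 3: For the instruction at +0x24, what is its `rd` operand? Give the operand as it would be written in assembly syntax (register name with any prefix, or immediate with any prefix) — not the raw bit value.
x0

@+24  big-endian(c0 30 98 6c) = 0xc030986c
  top 6b → 0x30 → lsli [RI]
  [25:22] rd=0 = x0
  [21:0] imm=3184748 = $3184748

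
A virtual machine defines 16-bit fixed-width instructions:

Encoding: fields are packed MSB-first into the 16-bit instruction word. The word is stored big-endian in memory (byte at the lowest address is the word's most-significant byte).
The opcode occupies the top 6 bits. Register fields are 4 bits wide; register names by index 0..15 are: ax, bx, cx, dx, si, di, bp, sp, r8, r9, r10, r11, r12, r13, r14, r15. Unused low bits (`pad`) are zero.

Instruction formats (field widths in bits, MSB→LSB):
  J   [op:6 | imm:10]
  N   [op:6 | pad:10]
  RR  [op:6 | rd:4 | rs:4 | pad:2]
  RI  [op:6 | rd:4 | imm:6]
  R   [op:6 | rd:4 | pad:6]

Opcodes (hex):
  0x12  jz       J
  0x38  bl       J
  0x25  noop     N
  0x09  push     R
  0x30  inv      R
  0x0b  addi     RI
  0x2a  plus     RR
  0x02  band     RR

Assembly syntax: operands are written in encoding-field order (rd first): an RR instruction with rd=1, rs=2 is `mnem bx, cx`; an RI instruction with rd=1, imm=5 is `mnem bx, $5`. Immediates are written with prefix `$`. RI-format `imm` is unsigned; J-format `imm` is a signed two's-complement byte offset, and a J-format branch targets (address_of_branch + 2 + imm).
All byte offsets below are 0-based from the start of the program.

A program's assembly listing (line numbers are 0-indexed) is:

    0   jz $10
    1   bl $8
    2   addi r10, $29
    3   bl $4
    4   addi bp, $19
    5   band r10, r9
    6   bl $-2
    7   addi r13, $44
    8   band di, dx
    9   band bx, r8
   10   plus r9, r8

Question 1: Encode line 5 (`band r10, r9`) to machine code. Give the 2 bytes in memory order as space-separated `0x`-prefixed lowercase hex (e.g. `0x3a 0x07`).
5. band fields op=0x2:6|rd=10:4|rs=9:4|pad=0:2 → word 0aa4h → 0a a4

0x0a 0xa4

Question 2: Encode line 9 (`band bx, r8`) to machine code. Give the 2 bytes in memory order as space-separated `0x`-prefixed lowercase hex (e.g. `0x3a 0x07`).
9. band fields op=0x2:6|rd=1:4|rs=8:4|pad=0:2 → word 0860h → 08 60

0x08 0x60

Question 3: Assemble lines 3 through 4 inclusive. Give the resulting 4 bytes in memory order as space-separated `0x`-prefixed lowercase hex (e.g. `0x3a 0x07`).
3. bl fields op=0x38:6|imm=4:10 → word e004h → e0 04
4. addi fields op=0xb:6|rd=6:4|imm=19:6 → word 2d93h → 2d 93

0xe0 0x04 0x2d 0x93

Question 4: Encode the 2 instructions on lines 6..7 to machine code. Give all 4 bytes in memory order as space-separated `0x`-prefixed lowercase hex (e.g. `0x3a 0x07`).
L6: bl op=0x38:6|imm=-2:10 ⇒ 0xe3fe ⇒ big e3 fe
L7: addi op=0xb:6|rd=13:4|imm=44:6 ⇒ 0x2f6c ⇒ big 2f 6c

0xe3 0xfe 0x2f 0x6c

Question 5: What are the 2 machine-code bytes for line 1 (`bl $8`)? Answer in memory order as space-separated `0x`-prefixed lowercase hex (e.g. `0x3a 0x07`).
1. bl fields op=0x38:6|imm=8:10 → word e008h → e0 08

0xe0 0x08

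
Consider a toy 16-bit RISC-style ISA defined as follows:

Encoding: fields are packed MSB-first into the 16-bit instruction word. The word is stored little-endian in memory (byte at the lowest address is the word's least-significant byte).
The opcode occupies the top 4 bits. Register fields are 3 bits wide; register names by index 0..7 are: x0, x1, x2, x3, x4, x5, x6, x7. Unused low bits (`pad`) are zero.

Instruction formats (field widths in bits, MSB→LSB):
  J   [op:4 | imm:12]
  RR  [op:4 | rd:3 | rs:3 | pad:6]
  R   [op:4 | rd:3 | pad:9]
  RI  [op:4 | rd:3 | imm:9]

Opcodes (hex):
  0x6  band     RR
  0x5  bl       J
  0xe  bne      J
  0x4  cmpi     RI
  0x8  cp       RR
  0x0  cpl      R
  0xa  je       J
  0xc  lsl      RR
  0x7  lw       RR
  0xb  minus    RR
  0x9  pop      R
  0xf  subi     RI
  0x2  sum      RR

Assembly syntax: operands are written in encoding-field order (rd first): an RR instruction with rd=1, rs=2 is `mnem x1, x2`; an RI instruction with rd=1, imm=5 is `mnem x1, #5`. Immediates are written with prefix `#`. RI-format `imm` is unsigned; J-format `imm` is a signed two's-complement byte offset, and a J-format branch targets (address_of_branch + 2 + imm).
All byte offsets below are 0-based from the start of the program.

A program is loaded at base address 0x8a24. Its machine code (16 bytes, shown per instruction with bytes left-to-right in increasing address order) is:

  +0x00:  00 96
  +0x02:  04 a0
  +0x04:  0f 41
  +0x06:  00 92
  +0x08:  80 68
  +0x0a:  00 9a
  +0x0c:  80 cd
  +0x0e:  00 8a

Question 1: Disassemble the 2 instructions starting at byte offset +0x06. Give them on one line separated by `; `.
+0x06: 00 92 ⇒ word 0x9200 (little)
  opcode bits[15:12]=0x9: pop/R
  [11:9] rd=1 = x1
+0x08: 80 68 ⇒ word 0x6880 (little)
  opcode bits[15:12]=0x6: band/RR
  [11:9] rd=4 = x4
  [8:6] rs=2 = x2

pop x1; band x4, x2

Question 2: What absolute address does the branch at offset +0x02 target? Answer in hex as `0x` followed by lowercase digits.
0x8a2c

+0x02: 04 a0 ⇒ word 0xa004 (little)
  opcode bits[15:12]=0xa: je/J
  imm: (w>>0)&0xfff=0x4 → #4
  target = base 0x8a24 + off 0x02 + 2 + imm 4 = 0x8a2c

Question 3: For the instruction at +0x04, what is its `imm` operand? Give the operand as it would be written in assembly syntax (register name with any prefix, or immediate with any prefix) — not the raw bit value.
#271

+0x04: 0f 41 ⇒ word 0x410f (little)
  top 4b → 0x4 → cmpi [RI]
  [11:9] rd=0 = x0
  [8:0] imm=271 = #271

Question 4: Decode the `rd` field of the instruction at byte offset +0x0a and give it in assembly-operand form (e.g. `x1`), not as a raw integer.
[0a] 00 9a → 0x9a00
  op=0x9a00>>12=0x9 ⇒ pop (R)
  rd: (w>>9)&0x7=0x5 → x5

x5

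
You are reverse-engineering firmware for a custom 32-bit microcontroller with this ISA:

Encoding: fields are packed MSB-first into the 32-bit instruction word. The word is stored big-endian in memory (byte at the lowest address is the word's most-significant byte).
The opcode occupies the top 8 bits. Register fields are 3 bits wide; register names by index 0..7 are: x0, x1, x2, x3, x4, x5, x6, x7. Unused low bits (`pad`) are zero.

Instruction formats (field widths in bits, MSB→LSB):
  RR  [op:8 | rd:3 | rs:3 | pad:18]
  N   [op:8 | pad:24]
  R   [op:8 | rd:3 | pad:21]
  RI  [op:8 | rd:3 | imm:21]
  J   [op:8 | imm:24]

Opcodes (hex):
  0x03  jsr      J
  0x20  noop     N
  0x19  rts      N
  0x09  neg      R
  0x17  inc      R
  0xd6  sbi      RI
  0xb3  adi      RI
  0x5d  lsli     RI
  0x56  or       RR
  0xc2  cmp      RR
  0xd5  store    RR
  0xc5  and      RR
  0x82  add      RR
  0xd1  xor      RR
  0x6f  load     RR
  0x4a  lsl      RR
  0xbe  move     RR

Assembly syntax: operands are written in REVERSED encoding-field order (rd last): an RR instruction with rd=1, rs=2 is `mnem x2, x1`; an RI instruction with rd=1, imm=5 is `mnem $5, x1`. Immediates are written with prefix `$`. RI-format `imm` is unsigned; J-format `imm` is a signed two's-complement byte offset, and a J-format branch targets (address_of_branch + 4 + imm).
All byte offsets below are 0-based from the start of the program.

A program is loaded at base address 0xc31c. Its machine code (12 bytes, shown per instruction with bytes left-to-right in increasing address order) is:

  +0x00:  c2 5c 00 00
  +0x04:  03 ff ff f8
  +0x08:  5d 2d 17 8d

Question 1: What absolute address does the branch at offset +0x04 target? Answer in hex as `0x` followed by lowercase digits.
@+04  big-endian(03 ff ff f8) = 0x03fffff8
  op=0x03fffff8>>24=0x3 ⇒ jsr (J)
  imm@[23:0]=0xfffff8 (s24→-8) ⇒ $-8
  target = base 0xc31c + off 0x04 + 4 + imm -8 = 0xc31c

0xc31c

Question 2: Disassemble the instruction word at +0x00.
off 0x00: read c2 5c 00 00 as big → 0xc25c0000
  opcode bits[31:24]=0xc2: cmp/RR
  [23:21] rd=2 = x2
  [20:18] rs=7 = x7

cmp x7, x2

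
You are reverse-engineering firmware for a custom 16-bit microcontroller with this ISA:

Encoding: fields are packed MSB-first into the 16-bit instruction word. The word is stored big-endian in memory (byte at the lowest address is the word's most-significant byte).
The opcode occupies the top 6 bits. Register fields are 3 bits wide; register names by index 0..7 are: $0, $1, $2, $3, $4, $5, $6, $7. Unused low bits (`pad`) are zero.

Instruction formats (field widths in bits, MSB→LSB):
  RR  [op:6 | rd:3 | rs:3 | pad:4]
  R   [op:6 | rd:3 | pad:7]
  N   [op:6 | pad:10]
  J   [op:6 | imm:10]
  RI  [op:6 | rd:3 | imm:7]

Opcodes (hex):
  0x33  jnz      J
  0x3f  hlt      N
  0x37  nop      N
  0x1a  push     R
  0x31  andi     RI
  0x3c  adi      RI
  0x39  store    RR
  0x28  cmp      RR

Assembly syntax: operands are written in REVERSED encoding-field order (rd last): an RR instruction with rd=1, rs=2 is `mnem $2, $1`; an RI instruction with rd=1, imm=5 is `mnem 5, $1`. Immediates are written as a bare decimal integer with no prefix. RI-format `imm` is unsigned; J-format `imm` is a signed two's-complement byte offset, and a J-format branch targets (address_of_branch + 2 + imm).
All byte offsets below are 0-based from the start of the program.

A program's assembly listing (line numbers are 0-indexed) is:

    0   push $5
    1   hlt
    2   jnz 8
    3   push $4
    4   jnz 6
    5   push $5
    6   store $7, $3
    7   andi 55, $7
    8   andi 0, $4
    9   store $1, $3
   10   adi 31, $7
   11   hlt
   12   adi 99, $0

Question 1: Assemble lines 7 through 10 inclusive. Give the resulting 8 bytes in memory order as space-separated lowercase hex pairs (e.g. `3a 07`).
7. andi fields op=0x31:6|rd=7:3|imm=55:7 → word c7b7h → c7 b7
8. andi fields op=0x31:6|rd=4:3|imm=0:7 → word c600h → c6 00
9. store fields op=0x39:6|rd=3:3|rs=1:3|pad=0:4 → word e590h → e5 90
10. adi fields op=0x3c:6|rd=7:3|imm=31:7 → word f39fh → f3 9f

c7 b7 c6 00 e5 90 f3 9f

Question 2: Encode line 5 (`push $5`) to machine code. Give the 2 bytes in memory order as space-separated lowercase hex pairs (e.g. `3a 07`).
6a 80

5. push fields op=0x1a:6|rd=5:3|pad=0:7 → word 6a80h → 6a 80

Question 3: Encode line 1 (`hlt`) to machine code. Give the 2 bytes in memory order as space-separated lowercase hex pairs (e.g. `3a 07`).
L1: hlt op=0x3f:6|pad=0:10 ⇒ 0xfc00 ⇒ big fc 00

fc 00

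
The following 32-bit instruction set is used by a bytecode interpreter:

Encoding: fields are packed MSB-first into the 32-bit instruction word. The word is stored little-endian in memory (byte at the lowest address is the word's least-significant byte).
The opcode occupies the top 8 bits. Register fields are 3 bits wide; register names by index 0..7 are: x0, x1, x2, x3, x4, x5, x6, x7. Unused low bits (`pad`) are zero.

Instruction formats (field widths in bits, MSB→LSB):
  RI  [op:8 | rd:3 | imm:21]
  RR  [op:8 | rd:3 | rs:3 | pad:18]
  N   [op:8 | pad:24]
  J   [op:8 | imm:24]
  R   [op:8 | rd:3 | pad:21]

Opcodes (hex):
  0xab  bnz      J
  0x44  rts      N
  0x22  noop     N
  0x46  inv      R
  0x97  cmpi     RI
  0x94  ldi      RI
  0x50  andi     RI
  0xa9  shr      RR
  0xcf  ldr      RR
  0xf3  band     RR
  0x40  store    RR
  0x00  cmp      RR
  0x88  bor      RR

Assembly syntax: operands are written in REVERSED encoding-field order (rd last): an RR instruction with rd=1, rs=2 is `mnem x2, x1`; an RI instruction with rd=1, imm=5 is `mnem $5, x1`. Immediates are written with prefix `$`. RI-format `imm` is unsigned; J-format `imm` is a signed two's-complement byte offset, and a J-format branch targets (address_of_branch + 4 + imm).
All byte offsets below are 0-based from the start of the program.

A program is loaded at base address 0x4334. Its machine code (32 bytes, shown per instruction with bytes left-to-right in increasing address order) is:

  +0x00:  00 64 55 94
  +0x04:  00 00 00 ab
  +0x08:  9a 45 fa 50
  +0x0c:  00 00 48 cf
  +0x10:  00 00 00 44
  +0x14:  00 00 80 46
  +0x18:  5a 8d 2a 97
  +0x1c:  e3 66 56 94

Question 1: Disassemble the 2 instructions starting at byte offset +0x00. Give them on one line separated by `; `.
+0x00: 00 64 55 94 ⇒ word 0x94556400 (little)
  op=0x94556400>>24=0x94 ⇒ ldi (RI)
  rd@[23:21]=0x2 ⇒ x2
  imm@[20:0]=0x156400 ⇒ $1401856
+0x04: 00 00 00 ab ⇒ word 0xab000000 (little)
  op=0xab000000>>24=0xab ⇒ bnz (J)
  imm@[23:0]=0x0 ⇒ $0

ldi $1401856, x2; bnz $0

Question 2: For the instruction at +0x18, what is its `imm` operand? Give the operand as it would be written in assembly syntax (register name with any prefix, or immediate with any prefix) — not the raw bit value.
+0x18: 5a 8d 2a 97 ⇒ word 0x972a8d5a (little)
  top 8b → 0x97 → cmpi [RI]
  [23:21] rd=1 = x1
  [20:0] imm=691546 = $691546

$691546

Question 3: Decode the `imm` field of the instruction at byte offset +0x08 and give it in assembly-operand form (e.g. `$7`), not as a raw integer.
@+08  little-endian(9a 45 fa 50) = 0x50fa459a
  top 8b → 0x50 → andi [RI]
  [23:21] rd=7 = x7
  [20:0] imm=1721754 = $1721754

$1721754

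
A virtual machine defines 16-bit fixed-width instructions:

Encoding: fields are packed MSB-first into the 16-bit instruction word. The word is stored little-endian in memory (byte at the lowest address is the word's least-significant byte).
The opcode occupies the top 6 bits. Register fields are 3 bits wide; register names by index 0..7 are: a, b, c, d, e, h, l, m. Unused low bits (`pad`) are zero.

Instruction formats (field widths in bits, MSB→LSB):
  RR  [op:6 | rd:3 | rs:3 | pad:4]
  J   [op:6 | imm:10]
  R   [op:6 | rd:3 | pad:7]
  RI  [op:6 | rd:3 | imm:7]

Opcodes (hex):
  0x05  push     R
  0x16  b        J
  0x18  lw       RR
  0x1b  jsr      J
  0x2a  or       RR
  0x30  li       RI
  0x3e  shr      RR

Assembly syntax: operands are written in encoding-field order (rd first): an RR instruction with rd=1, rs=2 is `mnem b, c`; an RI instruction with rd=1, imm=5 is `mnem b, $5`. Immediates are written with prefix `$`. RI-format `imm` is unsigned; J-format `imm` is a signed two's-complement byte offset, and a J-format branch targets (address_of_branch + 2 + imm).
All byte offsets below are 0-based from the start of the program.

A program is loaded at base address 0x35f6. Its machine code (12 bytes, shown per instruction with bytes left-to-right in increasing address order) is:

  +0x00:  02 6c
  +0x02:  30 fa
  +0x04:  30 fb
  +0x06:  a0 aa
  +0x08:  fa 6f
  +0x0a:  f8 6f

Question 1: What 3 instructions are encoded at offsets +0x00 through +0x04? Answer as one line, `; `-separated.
[00] 02 6c → 0x6c02
  top 6b → 0x1b → jsr [J]
  imm@[9:0]=0x2 ⇒ $2
[02] 30 fa → 0xfa30
  top 6b → 0x3e → shr [RR]
  rd@[9:7]=0x4 ⇒ e
  rs@[6:4]=0x3 ⇒ d
[04] 30 fb → 0xfb30
  top 6b → 0x3e → shr [RR]
  rd@[9:7]=0x6 ⇒ l
  rs@[6:4]=0x3 ⇒ d

jsr $2; shr e, d; shr l, d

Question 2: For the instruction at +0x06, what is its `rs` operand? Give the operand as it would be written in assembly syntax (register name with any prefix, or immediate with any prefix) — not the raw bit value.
c

[06] a0 aa → 0xaaa0
  op=0xaaa0>>10=0x2a ⇒ or (RR)
  rd: (w>>7)&0x7=0x5 → h
  rs: (w>>4)&0x7=0x2 → c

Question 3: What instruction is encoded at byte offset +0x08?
[08] fa 6f → 0x6ffa
  opcode bits[15:10]=0x1b: jsr/J
  [9:0] imm=1018 (s10→-6) = $-6

jsr $-6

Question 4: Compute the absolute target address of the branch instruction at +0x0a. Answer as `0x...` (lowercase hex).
[0a] f8 6f → 0x6ff8
  top 6b → 0x1b → jsr [J]
  imm: (w>>0)&0x3ff=0x3f8 (s10→-8) → $-8
  target = base 0x35f6 + off 0x0a + 2 + imm -8 = 0x35fa

0x35fa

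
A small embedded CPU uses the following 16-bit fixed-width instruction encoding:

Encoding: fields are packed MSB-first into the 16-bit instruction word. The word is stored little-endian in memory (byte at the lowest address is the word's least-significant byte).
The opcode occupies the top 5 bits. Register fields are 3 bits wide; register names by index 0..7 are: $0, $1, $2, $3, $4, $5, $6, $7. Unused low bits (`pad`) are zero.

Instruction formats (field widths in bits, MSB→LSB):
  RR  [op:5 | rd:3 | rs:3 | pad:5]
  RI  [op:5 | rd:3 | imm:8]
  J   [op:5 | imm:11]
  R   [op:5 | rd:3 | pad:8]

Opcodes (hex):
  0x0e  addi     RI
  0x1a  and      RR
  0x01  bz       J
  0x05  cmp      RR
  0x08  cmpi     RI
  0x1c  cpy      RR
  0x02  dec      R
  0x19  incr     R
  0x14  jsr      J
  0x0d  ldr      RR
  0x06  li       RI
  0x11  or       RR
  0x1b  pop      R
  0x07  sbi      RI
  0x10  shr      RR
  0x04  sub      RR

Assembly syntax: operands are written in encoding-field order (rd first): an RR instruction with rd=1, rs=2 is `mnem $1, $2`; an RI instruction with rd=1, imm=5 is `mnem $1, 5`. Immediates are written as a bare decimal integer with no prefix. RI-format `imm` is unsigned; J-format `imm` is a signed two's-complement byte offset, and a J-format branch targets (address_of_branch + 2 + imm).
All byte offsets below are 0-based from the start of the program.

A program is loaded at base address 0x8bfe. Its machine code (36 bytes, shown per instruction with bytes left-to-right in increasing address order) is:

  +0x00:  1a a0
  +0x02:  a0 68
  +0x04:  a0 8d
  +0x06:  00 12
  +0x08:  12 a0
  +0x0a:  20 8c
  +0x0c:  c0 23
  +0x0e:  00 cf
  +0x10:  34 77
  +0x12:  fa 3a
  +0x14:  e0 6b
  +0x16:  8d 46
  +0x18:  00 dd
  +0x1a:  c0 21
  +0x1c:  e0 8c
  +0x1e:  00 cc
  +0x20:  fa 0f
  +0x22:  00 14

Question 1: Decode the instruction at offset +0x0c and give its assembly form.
[0c] c0 23 → 0x23c0
  op=0x23c0>>11=0x4 ⇒ sub (RR)
  rd: (w>>8)&0x7=0x3 → $3
  rs: (w>>5)&0x7=0x6 → $6

sub $3, $6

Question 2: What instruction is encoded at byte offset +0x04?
+0x04: a0 8d ⇒ word 0x8da0 (little)
  op=0x8da0>>11=0x11 ⇒ or (RR)
  rd@[10:8]=0x5 ⇒ $5
  rs@[7:5]=0x5 ⇒ $5

or $5, $5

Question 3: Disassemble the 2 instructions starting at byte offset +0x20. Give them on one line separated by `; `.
bz -6; dec $4

off 0x20: read fa 0f as little → 0x0ffa
  top 5b → 0x1 → bz [J]
  imm: (w>>0)&0x7ff=0x7fa (s11→-6) → -6
off 0x22: read 00 14 as little → 0x1400
  top 5b → 0x2 → dec [R]
  rd: (w>>8)&0x7=0x4 → $4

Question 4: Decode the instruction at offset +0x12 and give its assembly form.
sbi $2, 250

off 0x12: read fa 3a as little → 0x3afa
  opcode bits[15:11]=0x7: sbi/RI
  [10:8] rd=2 = $2
  [7:0] imm=250 = 250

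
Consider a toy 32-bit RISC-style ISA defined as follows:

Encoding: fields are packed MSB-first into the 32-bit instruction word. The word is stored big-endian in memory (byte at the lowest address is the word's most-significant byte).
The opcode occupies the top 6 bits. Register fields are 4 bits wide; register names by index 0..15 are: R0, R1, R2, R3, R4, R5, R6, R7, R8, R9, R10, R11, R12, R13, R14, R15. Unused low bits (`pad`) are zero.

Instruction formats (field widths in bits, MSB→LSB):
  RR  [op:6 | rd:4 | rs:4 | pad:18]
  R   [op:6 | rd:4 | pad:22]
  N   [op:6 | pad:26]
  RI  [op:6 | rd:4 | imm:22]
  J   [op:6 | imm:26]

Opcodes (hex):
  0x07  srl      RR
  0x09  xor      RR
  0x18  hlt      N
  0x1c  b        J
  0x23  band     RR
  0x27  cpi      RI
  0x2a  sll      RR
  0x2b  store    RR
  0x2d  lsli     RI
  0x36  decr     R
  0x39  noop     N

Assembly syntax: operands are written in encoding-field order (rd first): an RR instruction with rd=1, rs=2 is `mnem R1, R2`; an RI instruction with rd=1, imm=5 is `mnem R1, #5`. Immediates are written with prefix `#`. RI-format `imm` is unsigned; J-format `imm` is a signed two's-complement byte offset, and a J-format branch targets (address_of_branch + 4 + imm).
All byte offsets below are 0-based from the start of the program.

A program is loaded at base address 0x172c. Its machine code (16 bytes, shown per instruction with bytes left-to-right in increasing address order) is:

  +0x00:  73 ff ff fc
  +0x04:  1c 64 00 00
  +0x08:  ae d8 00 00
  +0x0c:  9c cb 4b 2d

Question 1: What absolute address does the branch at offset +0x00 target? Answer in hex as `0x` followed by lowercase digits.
0x172c

off 0x00: read 73 ff ff fc as big → 0x73fffffc
  top 6b → 0x1c → b [J]
  [25:0] imm=67108860 (s26→-4) = #-4
  target = base 0x172c + off 0x00 + 4 + imm -4 = 0x172c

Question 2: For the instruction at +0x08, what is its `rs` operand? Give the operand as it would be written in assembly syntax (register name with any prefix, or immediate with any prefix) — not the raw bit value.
[08] ae d8 00 00 → 0xaed80000
  op=0xaed80000>>26=0x2b ⇒ store (RR)
  rd@[25:22]=0xb ⇒ R11
  rs@[21:18]=0x6 ⇒ R6

R6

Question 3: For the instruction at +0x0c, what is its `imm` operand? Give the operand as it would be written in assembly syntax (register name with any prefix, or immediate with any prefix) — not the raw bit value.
off 0x0c: read 9c cb 4b 2d as big → 0x9ccb4b2d
  opcode bits[31:26]=0x27: cpi/RI
  rd: (w>>22)&0xf=0x3 → R3
  imm: (w>>0)&0x3fffff=0xb4b2d → #740141

#740141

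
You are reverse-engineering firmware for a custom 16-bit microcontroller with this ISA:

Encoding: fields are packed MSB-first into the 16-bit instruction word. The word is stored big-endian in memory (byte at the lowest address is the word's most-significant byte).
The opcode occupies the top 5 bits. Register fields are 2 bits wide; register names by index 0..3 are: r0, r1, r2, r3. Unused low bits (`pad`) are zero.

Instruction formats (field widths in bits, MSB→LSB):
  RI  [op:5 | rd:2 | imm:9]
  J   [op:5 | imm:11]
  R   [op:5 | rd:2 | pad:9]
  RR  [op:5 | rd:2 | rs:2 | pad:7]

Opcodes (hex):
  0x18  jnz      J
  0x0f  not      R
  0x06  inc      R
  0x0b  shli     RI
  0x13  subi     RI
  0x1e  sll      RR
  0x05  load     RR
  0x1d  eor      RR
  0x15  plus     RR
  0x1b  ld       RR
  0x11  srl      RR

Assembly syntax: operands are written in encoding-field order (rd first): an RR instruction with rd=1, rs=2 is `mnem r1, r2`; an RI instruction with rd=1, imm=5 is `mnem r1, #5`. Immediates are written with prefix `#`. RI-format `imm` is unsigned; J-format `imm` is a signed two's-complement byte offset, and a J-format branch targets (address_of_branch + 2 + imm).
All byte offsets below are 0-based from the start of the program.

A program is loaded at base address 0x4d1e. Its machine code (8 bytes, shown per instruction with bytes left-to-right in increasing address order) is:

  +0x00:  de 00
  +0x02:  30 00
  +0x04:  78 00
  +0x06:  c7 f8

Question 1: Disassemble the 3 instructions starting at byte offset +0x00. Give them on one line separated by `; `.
+0x00: de 00 ⇒ word 0xde00 (big)
  top 5b → 0x1b → ld [RR]
  rd: (w>>9)&0x3=0x3 → r3
  rs: (w>>7)&0x3=0x0 → r0
+0x02: 30 00 ⇒ word 0x3000 (big)
  top 5b → 0x6 → inc [R]
  rd: (w>>9)&0x3=0x0 → r0
+0x04: 78 00 ⇒ word 0x7800 (big)
  top 5b → 0xf → not [R]
  rd: (w>>9)&0x3=0x0 → r0

ld r3, r0; inc r0; not r0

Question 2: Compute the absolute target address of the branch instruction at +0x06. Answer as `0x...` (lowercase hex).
@+06  big-endian(c7 f8) = 0xc7f8
  opcode bits[15:11]=0x18: jnz/J
  imm: (w>>0)&0x7ff=0x7f8 (s11→-8) → #-8
  target = base 0x4d1e + off 0x06 + 2 + imm -8 = 0x4d1e

0x4d1e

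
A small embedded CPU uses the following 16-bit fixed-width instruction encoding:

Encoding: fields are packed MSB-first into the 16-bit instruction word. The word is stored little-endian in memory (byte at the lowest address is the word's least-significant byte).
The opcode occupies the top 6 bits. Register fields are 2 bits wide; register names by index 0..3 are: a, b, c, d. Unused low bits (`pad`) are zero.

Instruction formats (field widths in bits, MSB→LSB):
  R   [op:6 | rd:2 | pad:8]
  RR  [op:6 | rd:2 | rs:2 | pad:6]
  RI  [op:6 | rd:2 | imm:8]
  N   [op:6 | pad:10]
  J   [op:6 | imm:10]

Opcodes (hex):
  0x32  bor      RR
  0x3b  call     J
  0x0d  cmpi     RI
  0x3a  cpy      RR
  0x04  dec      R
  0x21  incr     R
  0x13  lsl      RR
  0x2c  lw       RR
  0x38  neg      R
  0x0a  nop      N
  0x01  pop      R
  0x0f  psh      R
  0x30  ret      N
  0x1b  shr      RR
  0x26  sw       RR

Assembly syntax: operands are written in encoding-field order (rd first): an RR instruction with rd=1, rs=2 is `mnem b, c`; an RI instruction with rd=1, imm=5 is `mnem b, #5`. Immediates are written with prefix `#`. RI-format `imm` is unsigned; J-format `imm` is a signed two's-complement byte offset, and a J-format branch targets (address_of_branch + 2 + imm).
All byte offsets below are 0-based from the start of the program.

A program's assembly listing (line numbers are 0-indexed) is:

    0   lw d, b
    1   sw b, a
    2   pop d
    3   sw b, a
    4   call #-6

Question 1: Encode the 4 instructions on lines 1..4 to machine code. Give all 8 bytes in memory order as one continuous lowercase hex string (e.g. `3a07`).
009900070099faef

1. sw fields op=0x26:6|rd=1:2|rs=0:2|pad=0:6 → word 9900h → 00 99
2. pop fields op=0x1:6|rd=3:2|pad=0:8 → word 0700h → 00 07
3. sw fields op=0x26:6|rd=1:2|rs=0:2|pad=0:6 → word 9900h → 00 99
4. call fields op=0x3b:6|imm=-6:10 → word effah → fa ef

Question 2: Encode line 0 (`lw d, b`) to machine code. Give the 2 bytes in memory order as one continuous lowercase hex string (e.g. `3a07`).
0. lw fields op=0x2c:6|rd=3:2|rs=1:2|pad=0:6 → word b340h → 40 b3

40b3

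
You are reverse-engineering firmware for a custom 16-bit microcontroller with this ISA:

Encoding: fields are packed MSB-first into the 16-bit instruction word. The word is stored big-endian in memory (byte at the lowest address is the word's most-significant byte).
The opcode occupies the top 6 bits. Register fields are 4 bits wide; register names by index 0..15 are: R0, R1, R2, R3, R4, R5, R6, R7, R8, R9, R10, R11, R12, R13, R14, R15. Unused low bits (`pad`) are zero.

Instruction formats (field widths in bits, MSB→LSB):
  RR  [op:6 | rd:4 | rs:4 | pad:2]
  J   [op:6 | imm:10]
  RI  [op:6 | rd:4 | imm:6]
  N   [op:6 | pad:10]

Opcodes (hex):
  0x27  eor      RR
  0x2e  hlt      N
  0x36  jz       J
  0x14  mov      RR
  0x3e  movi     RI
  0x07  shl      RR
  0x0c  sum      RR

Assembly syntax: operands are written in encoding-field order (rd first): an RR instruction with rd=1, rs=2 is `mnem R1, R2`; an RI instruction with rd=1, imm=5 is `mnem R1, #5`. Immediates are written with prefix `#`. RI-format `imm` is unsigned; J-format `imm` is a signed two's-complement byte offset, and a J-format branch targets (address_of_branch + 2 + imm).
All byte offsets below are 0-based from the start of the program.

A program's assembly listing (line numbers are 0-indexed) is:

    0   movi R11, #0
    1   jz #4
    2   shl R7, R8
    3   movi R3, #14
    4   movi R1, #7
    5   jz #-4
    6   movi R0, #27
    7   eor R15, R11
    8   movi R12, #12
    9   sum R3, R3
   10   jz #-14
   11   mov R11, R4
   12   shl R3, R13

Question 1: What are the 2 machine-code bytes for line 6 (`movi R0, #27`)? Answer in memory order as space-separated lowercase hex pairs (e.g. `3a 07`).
6. movi fields op=0x3e:6|rd=0:4|imm=27:6 → word f81bh → f8 1b

f8 1b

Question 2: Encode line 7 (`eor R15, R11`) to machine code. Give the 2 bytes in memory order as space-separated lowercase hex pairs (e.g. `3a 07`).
9f ec

7. eor fields op=0x27:6|rd=15:4|rs=11:4|pad=0:2 → word 9fech → 9f ec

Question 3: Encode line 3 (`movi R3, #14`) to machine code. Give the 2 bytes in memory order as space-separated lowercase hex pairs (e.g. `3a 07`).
f8 ce

L3: movi op=0x3e:6|rd=3:4|imm=14:6 ⇒ 0xf8ce ⇒ big f8 ce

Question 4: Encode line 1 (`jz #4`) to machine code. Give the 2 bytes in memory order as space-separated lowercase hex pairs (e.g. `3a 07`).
d8 04

1. jz fields op=0x36:6|imm=4:10 → word d804h → d8 04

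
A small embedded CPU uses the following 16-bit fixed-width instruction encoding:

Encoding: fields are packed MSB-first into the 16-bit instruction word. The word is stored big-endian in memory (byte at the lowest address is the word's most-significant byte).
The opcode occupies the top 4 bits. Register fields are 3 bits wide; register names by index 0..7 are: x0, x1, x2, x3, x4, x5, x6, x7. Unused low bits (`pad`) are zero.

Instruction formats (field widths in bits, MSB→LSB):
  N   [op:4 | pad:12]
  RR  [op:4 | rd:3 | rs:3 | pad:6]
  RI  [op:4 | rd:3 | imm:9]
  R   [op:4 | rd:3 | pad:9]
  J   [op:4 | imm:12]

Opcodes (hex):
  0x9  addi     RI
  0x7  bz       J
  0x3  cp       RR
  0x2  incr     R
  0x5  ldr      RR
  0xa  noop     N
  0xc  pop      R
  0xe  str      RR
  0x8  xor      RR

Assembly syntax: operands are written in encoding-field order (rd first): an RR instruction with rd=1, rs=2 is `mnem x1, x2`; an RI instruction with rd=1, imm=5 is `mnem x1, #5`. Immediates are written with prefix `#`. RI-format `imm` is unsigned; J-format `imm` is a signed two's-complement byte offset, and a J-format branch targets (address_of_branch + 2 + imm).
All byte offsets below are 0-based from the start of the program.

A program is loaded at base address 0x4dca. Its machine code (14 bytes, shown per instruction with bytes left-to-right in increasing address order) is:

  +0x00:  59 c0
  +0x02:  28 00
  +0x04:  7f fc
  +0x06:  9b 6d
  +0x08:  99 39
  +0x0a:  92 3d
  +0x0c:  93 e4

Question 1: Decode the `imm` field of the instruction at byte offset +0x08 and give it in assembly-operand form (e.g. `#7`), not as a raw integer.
#313

off 0x08: read 99 39 as big → 0x9939
  opcode bits[15:12]=0x9: addi/RI
  rd: (w>>9)&0x7=0x4 → x4
  imm: (w>>0)&0x1ff=0x139 → #313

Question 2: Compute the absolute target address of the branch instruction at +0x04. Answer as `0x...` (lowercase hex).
off 0x04: read 7f fc as big → 0x7ffc
  top 4b → 0x7 → bz [J]
  [11:0] imm=4092 (s12→-4) = #-4
  target = base 0x4dca + off 0x04 + 2 + imm -4 = 0x4dcc

0x4dcc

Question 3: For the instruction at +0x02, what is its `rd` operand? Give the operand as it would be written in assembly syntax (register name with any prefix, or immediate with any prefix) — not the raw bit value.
x4

off 0x02: read 28 00 as big → 0x2800
  op=0x2800>>12=0x2 ⇒ incr (R)
  rd: (w>>9)&0x7=0x4 → x4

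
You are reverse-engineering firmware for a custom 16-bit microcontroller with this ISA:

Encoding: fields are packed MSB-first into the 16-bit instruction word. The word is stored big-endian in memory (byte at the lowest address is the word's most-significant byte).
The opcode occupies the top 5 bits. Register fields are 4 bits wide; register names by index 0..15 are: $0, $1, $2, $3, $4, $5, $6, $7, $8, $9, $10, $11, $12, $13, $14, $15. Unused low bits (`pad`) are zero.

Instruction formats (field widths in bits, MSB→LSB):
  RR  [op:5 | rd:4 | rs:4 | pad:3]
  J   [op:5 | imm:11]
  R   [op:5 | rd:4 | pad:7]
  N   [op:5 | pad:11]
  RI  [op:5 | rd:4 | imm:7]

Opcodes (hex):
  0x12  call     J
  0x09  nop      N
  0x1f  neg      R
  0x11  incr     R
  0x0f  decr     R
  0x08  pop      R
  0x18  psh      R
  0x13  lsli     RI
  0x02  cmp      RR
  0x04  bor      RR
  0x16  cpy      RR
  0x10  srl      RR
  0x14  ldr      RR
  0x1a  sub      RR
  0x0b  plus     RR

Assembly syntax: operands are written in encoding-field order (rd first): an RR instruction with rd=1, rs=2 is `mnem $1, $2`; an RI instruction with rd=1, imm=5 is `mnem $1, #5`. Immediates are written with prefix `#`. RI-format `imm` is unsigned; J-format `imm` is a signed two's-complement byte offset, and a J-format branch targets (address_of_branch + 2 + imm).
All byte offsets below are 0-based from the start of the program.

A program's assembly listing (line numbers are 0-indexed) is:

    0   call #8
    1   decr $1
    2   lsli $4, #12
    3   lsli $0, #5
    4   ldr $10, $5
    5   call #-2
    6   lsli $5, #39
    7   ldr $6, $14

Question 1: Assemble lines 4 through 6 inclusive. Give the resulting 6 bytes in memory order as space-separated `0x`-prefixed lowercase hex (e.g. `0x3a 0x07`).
4. ldr fields op=0x14:5|rd=10:4|rs=5:4|pad=0:3 → word a528h → a5 28
5. call fields op=0x12:5|imm=-2:11 → word 97feh → 97 fe
6. lsli fields op=0x13:5|rd=5:4|imm=39:7 → word 9aa7h → 9a a7

0xa5 0x28 0x97 0xfe 0x9a 0xa7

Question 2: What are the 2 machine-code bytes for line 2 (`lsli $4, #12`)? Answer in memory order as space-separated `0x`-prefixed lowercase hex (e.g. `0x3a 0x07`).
0x9a 0x0c

2. lsli fields op=0x13:5|rd=4:4|imm=12:7 → word 9a0ch → 9a 0c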